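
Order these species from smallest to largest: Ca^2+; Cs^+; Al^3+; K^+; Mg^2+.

Al^3+ < Mg^2+ < Ca^2+ < K^+ < Cs^+

Work out protons and electrons: Al^3+ (Z=13, 10 e⁻), Mg^2+ (Z=12, 10 e⁻), Ca^2+ (Z=20, 18 e⁻), K^+ (Z=19, 18 e⁻), Cs^+ (Z=55, 54 e⁻). Al^3+ < Mg^2+ (both 10 e⁻, Z=13>12); Mg^2+ < Ca^2+ (same group, 1 shell fewer); Ca^2+ < K^+ (both 18 e⁻, Z=20>19); K^+ < Cs^+ (same group, period 4 vs 6).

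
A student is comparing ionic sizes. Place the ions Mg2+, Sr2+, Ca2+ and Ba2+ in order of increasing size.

Mg2+ < Ca2+ < Sr2+ < Ba2+

Same group, same charge. Going down the group adds an extra shell of electrons, so the ion gets larger: Mg2+ is highest in the group and smallest.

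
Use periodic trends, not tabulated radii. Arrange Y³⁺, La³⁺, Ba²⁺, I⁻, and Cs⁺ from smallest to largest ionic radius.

Tabulating Z and e⁻: Y³⁺: 36 e⁻, Z=39, La³⁺: 54 e⁻, Z=57, Ba²⁺: 54 e⁻, Z=56, Cs⁺: 54 e⁻, Z=55, I⁻: 54 e⁻, Z=53. Y³⁺ < La³⁺ (same group, 1 shell fewer); La³⁺ < Ba²⁺ (isoelectronic, higher Z=57 is smaller); Ba²⁺ < Cs⁺ (both 54 e⁻, Z=56>55); Cs⁺ < I⁻ (isoelectronic, higher Z=55 is smaller).

Y³⁺ < La³⁺ < Ba²⁺ < Cs⁺ < I⁻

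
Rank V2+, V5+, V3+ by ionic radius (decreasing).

For a single element, ionic radius drops as positive charge rises — V5+ < V2+.

V2+ > V3+ > V5+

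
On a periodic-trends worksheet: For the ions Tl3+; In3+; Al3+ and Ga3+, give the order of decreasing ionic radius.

Tl3+ > In3+ > Ga3+ > Al3+

These ions sit in one column with identical charge. Each step down the periodic table adds a principal shell, increasing the radius.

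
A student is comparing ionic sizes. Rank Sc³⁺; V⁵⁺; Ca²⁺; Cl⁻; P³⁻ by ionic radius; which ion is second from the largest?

Isoelectronic series (18 e⁻ each). Size is set by nuclear charge: more protons means a smaller ion. V⁵⁺ (Z=23), Sc³⁺ (Z=21), Ca²⁺ (Z=20), Cl⁻ (Z=17), P³⁻ (Z=15).
Ordering: V⁵⁺ < Sc³⁺ < Ca²⁺ < Cl⁻ < P³⁻. The second largest is Cl⁻.

Cl⁻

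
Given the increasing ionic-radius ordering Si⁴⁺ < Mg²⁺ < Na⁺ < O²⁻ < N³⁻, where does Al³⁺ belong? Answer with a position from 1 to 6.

2

Each ion has 10 electrons. The ranking follows nuclear charge in reverse — greater Z gives a smaller radius. Si⁴⁺ (Z=14), Al³⁺ (Z=13), Mg²⁺ (Z=12), Na⁺ (Z=11), O²⁻ (Z=8), N³⁻ (Z=7).
The complete sequence is Si⁴⁺ < Al³⁺ < Mg²⁺ < Na⁺ < O²⁻ < N³⁻. Al³⁺ sits at position 2.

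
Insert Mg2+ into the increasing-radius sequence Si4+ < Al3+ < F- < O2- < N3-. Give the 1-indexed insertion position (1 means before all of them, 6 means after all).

Each ion has 10 electrons. The ranking follows nuclear charge in reverse — greater Z gives a smaller radius. Si4+ (Z=14), Al3+ (Z=13), Mg2+ (Z=12), F- (Z=9), O2- (Z=8), N3- (Z=7).
With Mg2+ included the full order is Si4+ < Al3+ < Mg2+ < F- < O2- < N3-, so it takes position 3.

3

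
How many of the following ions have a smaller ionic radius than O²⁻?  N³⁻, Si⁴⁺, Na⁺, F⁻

3

Isoelectronic series (10 e⁻ each). Size is set by nuclear charge: more protons means a smaller ion. Si⁴⁺ (Z=14), Na⁺ (Z=11), F⁻ (Z=9), O²⁻ (Z=8), N³⁻ (Z=7).
Relative to O²⁻, the ions that are smaller are Si⁴⁺, Na⁺, F⁻. Count: 3.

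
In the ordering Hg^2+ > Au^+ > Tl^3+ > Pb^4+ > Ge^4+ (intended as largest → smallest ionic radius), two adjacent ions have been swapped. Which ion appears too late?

Scanning neighbour by neighbour, only Hg^2+/Au^+ violates a trend: both have 78 electrons but Z(Hg)=80 > Z(Au)=79, so Hg^2+ should be the smaller of the two. That makes Au^+ the one sitting a position late relative to where it belongs.

Au^+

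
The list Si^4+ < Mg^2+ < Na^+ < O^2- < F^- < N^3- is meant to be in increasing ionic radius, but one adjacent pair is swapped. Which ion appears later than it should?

F^-

Check each adjacent pair. O^2- and F^- are reversed: both have 10 electrons but Z(F)=9 > Z(O)=8, so F^- should be the smaller of the two. No other neighbouring pair contradicts the periodic trends, so F^- is the ion listed too late.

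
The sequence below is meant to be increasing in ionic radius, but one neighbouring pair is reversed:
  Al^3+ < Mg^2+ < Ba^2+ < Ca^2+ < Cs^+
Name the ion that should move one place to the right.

Compare adjacent ions: same group and charge — period 4 sits above period 6, so Ca^2+ is smaller — yet in this increasing list Ba^2+ sits before Ca^2+. Nothing else is reversed, so Ba^2+ should move one place to the right.

Ba^2+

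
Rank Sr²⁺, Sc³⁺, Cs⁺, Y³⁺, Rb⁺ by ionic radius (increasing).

First list Z and electron count for each: Sc³⁺ (Z=21, 18 e⁻), Y³⁺ (Z=39, 36 e⁻), Sr²⁺ (Z=38, 36 e⁻), Rb⁺ (Z=37, 36 e⁻), Cs⁺ (Z=55, 54 e⁻). Sc³⁺ < Y³⁺ (same group, period 4 vs 5); Y³⁺ < Sr²⁺ (both 36 e⁻, Z=39>38); Sr²⁺ < Rb⁺ (isoelectronic, higher Z=38 is smaller); Rb⁺ < Cs⁺ (same group, 1 shell fewer).

Sc³⁺ < Y³⁺ < Sr²⁺ < Rb⁺ < Cs⁺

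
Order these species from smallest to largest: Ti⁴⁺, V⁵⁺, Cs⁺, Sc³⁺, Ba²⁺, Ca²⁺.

Electron counts and nuclear charges: V⁵⁺ has 18 e⁻ (Z=23), Ti⁴⁺ has 18 e⁻ (Z=22), Sc³⁺ has 18 e⁻ (Z=21), Ca²⁺ has 18 e⁻ (Z=20), Ba²⁺ has 54 e⁻ (Z=56), Cs⁺ has 54 e⁻ (Z=55). V⁵⁺ < Ti⁴⁺ (isoelectronic, higher Z=23 is smaller); Ti⁴⁺ < Sc³⁺ (isoelectronic, higher Z=22 is smaller); Sc³⁺ < Ca²⁺ (isoelectronic, higher Z=21 is smaller); Ca²⁺ < Ba²⁺ (same group, 2 shells fewer); Ba²⁺ < Cs⁺ (isoelectronic, higher Z=56 is smaller).

V⁵⁺ < Ti⁴⁺ < Sc³⁺ < Ca²⁺ < Ba²⁺ < Cs⁺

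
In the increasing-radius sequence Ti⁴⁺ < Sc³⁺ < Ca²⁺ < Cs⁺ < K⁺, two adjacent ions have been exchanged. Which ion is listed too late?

Scanning neighbour by neighbour, only Cs⁺/K⁺ violates a trend: K⁺ and Cs⁺ are in one column with the same charge; the lighter period-4 ion has 2 fewer shells and is smaller. That makes K⁺ the one sitting a position late relative to where it belongs.

K⁺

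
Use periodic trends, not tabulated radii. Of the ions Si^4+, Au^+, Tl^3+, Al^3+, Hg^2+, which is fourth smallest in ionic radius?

Hg^2+

Tabulating Z and e⁻: Si^4+ (Z=14, 10 e⁻), Al^3+ (Z=13, 10 e⁻), Tl^3+ (Z=81, 78 e⁻), Hg^2+ (Z=80, 78 e⁻), Au^+ (Z=79, 78 e⁻). Si^4+ < Al^3+ (isoelectronic, higher Z=14 is smaller); Al^3+ < Tl^3+ (same group, period 3 vs 6); Tl^3+ < Hg^2+ (isoelectronic, higher Z=81 is smaller); Hg^2+ < Au^+ (both 78 e⁻, Z=80>79).
That gives Si^4+ < Al^3+ < Tl^3+ < Hg^2+ < Au^+. From the smallest end, number 4 is Hg^2+.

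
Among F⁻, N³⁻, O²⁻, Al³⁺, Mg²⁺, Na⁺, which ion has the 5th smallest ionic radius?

Each ion has 10 electrons. The ranking follows nuclear charge in reverse — greater Z gives a smaller radius. Al³⁺ (Z=13), Mg²⁺ (Z=12), Na⁺ (Z=11), F⁻ (Z=9), O²⁻ (Z=8), N³⁻ (Z=7).
Ordering: Al³⁺ < Mg²⁺ < Na⁺ < F⁻ < O²⁻ < N³⁻. The 5th smallest is O²⁻.

O²⁻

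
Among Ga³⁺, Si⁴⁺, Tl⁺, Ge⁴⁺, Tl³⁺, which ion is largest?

Tl⁺

Work out protons and electrons: Si⁴⁺ has 10 e⁻ (Z=14), Ge⁴⁺ has 28 e⁻ (Z=32), Ga³⁺ has 28 e⁻ (Z=31), Tl³⁺ has 78 e⁻ (Z=81), Tl⁺ has 80 e⁻ (Z=81). Si⁴⁺ < Ge⁴⁺ (same group, period 3 vs 4); Ge⁴⁺ < Ga³⁺ (isoelectronic, higher Z=32 is smaller); Ga³⁺ < Tl³⁺ (same group, 2 shells fewer); Tl³⁺ < Tl⁺ (higher charge on the same element).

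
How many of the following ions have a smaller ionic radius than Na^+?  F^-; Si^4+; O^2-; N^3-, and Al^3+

2

All of these have 10 electrons (isoelectronic). With the same electron cloud, the ion with the most protons pulls it in tightest. Nuclear charges: Si^4+ (Z=14), Al^3+ (Z=13), Na^+ (Z=11), F^- (Z=9), O^2- (Z=8), N^3- (Z=7). Highest Z is smallest.
Ordering all of them (including Na^+) by radius gives Si^4+ < Al^3+ < Na^+ < F^- < O^2- < N^3-. So 2 are smaller.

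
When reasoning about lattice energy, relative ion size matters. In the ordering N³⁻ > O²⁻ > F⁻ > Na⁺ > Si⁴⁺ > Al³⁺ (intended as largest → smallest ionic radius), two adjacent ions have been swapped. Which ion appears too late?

Al³⁺

The pair Si⁴⁺, Al³⁺ is the wrong way round — Si⁴⁺ and Al³⁺ share 10 electrons; the higher nuclear charge on Si (Z=14) contracts it more, so Si⁴⁺ < Al³⁺. All other adjacent pairs agree with periodic trends, so Al³⁺ is the misplaced ion.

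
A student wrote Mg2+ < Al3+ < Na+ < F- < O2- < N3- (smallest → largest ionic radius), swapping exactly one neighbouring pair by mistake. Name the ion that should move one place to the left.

Check each adjacent pair. Mg2+ and Al3+ are reversed: both have 10 electrons but Z(Al)=13 > Z(Mg)=12, so Al3+ should be the smaller of the two. No other neighbouring pair contradicts the periodic trends, so Al3+ is the ion listed too late.

Al3+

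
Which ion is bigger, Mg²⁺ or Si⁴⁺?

Mg²⁺

Each ion has 10 electrons. The ranking follows nuclear charge in reverse — greater Z gives a smaller radius. Si⁴⁺ (Z=14), Mg²⁺ (Z=12).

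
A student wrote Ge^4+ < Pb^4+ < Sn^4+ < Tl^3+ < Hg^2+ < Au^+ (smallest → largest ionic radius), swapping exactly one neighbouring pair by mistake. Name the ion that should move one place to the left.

Check each adjacent pair. Pb^4+ and Sn^4+ are reversed: Sn^4+ and Pb^4+ are in one column with the same charge; the lighter period-5 ion has one fewer shell and is smaller. No other neighbouring pair contradicts the periodic trends, so Sn^4+ is the ion listed too late.

Sn^4+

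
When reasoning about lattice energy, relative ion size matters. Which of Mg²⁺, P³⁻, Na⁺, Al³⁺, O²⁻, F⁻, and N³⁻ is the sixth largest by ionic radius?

Mg²⁺

Electron counts and nuclear charges: Al³⁺: 10 e⁻, Z=13, Mg²⁺: 10 e⁻, Z=12, Na⁺: 10 e⁻, Z=11, F⁻: 10 e⁻, Z=9, O²⁻: 10 e⁻, Z=8, N³⁻: 10 e⁻, Z=7, P³⁻: 18 e⁻, Z=15. Al³⁺ < Mg²⁺ (isoelectronic, higher Z=13 is smaller); Mg²⁺ < Na⁺ (isoelectronic, higher Z=12 is smaller); Na⁺ < F⁻ (both 10 e⁻, Z=11>9); F⁻ < O²⁻ (both 10 e⁻, Z=9>8); O²⁻ < N³⁻ (isoelectronic, higher Z=8 is smaller); N³⁻ < P³⁻ (same group, 1 shell fewer).
Full ascending order: Al³⁺ < Mg²⁺ < Na⁺ < F⁻ < O²⁻ < N³⁻ < P³⁻. Counting from the largest, position 6 is Mg²⁺.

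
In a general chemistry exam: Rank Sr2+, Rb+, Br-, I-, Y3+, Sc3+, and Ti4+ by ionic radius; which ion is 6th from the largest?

Sc3+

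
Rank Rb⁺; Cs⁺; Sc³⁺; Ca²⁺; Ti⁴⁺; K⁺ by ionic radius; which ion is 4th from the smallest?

Tabulating Z and e⁻: Ti⁴⁺ (Z=22, 18 e⁻), Sc³⁺ (Z=21, 18 e⁻), Ca²⁺ (Z=20, 18 e⁻), K⁺ (Z=19, 18 e⁻), Rb⁺ (Z=37, 36 e⁻), Cs⁺ (Z=55, 54 e⁻). Ti⁴⁺ < Sc³⁺ (isoelectronic, higher Z=22 is smaller); Sc³⁺ < Ca²⁺ (isoelectronic, higher Z=21 is smaller); Ca²⁺ < K⁺ (isoelectronic, higher Z=20 is smaller); K⁺ < Rb⁺ (same group, period 4 vs 5); Rb⁺ < Cs⁺ (same group, period 5 vs 6).
Full ascending order: Ti⁴⁺ < Sc³⁺ < Ca²⁺ < K⁺ < Rb⁺ < Cs⁺. Counting from the smallest, position 4 is K⁺.

K⁺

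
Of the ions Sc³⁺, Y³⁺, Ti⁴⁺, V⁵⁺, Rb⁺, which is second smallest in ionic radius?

Work out protons and electrons: V⁵⁺ has 18 e⁻ (Z=23), Ti⁴⁺ has 18 e⁻ (Z=22), Sc³⁺ has 18 e⁻ (Z=21), Y³⁺ has 36 e⁻ (Z=39), Rb⁺ has 36 e⁻ (Z=37). V⁵⁺ < Ti⁴⁺ (both 18 e⁻, Z=23>22); Ti⁴⁺ < Sc³⁺ (isoelectronic, higher Z=22 is smaller); Sc³⁺ < Y³⁺ (same group, 1 shell fewer); Y³⁺ < Rb⁺ (both 36 e⁻, Z=39>37).
Ordering: V⁵⁺ < Ti⁴⁺ < Sc³⁺ < Y³⁺ < Rb⁺. The second smallest is Ti⁴⁺.

Ti⁴⁺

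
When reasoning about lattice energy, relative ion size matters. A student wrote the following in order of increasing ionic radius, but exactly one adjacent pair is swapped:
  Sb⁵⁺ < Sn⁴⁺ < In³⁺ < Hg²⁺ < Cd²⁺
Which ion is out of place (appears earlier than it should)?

Compare adjacent ions: Cd²⁺ and Hg²⁺ are in one column with the same charge; the lighter period-5 ion has one fewer shell and is smaller — yet in this increasing list Hg²⁺ sits before Cd²⁺. Nothing else is reversed, so Hg²⁺ should move one place to the right.

Hg²⁺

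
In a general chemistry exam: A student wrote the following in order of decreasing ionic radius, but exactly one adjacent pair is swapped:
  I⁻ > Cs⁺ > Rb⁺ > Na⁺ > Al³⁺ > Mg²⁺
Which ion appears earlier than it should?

Compare adjacent ions: Al³⁺ and Mg²⁺ share 10 electrons; the higher nuclear charge on Al (Z=13) contracts it more, so Al³⁺ < Mg²⁺ — yet in this decreasing list Al³⁺ sits before Mg²⁺. Nothing else is reversed, so Al³⁺ should move one place to the right.

Al³⁺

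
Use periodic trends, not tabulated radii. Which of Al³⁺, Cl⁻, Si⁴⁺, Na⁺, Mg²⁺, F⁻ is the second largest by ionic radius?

F⁻

First list Z and electron count for each: Si⁴⁺: 10 e⁻, Z=14, Al³⁺: 10 e⁻, Z=13, Mg²⁺: 10 e⁻, Z=12, Na⁺: 10 e⁻, Z=11, F⁻: 10 e⁻, Z=9, Cl⁻: 18 e⁻, Z=17. Si⁴⁺ < Al³⁺ (both 10 e⁻, Z=14>13); Al³⁺ < Mg²⁺ (isoelectronic, higher Z=13 is smaller); Mg²⁺ < Na⁺ (both 10 e⁻, Z=12>11); Na⁺ < F⁻ (isoelectronic, higher Z=11 is smaller); F⁻ < Cl⁻ (same group, period 2 vs 3).
Ordering: Si⁴⁺ < Al³⁺ < Mg²⁺ < Na⁺ < F⁻ < Cl⁻. The second largest is F⁻.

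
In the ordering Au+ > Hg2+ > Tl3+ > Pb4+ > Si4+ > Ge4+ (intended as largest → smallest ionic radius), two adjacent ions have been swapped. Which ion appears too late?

The pair Si4+, Ge4+ is the wrong way round — both in group 14 with the same charge; Si4+ (period 3) has the smaller radius. All other adjacent pairs agree with periodic trends, so Ge4+ is the misplaced ion.

Ge4+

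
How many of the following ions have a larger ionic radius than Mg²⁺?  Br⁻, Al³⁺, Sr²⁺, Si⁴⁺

First list Z and electron count for each: Si⁴⁺: 10 e⁻, Z=14, Al³⁺: 10 e⁻, Z=13, Mg²⁺: 10 e⁻, Z=12, Sr²⁺: 36 e⁻, Z=38, Br⁻: 36 e⁻, Z=35. Si⁴⁺ < Al³⁺ (both 10 e⁻, Z=14>13); Al³⁺ < Mg²⁺ (both 10 e⁻, Z=13>12); Mg²⁺ < Sr²⁺ (same group, 2 shells fewer); Sr²⁺ < Br⁻ (both 36 e⁻, Z=38>35).
Overall: Si⁴⁺ < Al³⁺ < Mg²⁺ < Sr²⁺ < Br⁻. Mg²⁺ has 2 below it and 2 above. That's 2.

2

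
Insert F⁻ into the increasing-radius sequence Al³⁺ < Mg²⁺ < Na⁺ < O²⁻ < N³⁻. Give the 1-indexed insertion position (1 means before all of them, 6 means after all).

4

These species are isoelectronic with 10 electrons. The only difference is the number of protons: Al³⁺ (Z=13), Mg²⁺ (Z=12), Na⁺ (Z=11), F⁻ (Z=9), O²⁻ (Z=8), N³⁻ (Z=7). The strongest nuclear pull (Al³⁺) gives the smallest ion.
Merged order: Al³⁺ < Mg²⁺ < Na⁺ < F⁻ < O²⁻ < N³⁻ — F⁻ is number 4.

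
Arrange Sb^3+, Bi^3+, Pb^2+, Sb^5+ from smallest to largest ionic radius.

Sb^5+ < Sb^3+ < Bi^3+ < Pb^2+

Sb^5+ has 46 e⁻ (Z=51), Sb^3+ has 48 e⁻ (Z=51), Bi^3+ has 80 e⁻ (Z=83), Pb^2+ has 80 e⁻ (Z=82). Sb^5+ < Sb^3+ (same element, +5 vs +3); Sb^3+ < Bi^3+ (same group, 1 shell fewer); Bi^3+ < Pb^2+ (isoelectronic, higher Z=83 is smaller).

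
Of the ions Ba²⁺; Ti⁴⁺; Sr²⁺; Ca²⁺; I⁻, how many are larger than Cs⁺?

1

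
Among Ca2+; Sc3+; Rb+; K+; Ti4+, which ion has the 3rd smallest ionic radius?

Work out protons and electrons: Ti4+ has 18 e⁻ (Z=22), Sc3+ has 18 e⁻ (Z=21), Ca2+ has 18 e⁻ (Z=20), K+ has 18 e⁻ (Z=19), Rb+ has 36 e⁻ (Z=37). Ti4+ < Sc3+ (isoelectronic, higher Z=22 is smaller); Sc3+ < Ca2+ (isoelectronic, higher Z=21 is smaller); Ca2+ < K+ (isoelectronic, higher Z=20 is smaller); K+ < Rb+ (same group, 1 shell fewer).
Full ascending order: Ti4+ < Sc3+ < Ca2+ < K+ < Rb+. Counting from the smallest, position 3 is Ca2+.

Ca2+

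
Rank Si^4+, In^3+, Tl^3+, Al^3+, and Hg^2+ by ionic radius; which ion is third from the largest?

Tabulating Z and e⁻: Si^4+: 10 e⁻, Z=14, Al^3+: 10 e⁻, Z=13, In^3+: 46 e⁻, Z=49, Tl^3+: 78 e⁻, Z=81, Hg^2+: 78 e⁻, Z=80. Si^4+ < Al^3+ (isoelectronic, higher Z=14 is smaller); Al^3+ < In^3+ (same group, period 3 vs 5); In^3+ < Tl^3+ (same group, 1 shell fewer); Tl^3+ < Hg^2+ (isoelectronic, higher Z=81 is smaller).
That gives Si^4+ < Al^3+ < In^3+ < Tl^3+ < Hg^2+. From the largest end, number 3 is In^3+.

In^3+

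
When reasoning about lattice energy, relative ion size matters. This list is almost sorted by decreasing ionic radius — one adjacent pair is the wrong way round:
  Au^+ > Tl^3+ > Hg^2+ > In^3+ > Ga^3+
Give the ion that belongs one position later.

Tl^3+

Compare adjacent ions: Tl^3+ and Hg^2+ share 78 electrons; the higher nuclear charge on Tl (Z=81) contracts it more, so Tl^3+ < Hg^2+ — yet in this decreasing list Tl^3+ sits before Hg^2+. Nothing else is reversed, so Tl^3+ should move one place to the right.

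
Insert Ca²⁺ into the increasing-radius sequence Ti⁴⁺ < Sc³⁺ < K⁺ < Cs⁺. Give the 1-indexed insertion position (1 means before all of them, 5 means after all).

Tabulating Z and e⁻: Ti⁴⁺: 18 e⁻, Z=22, Sc³⁺: 18 e⁻, Z=21, Ca²⁺: 18 e⁻, Z=20, K⁺: 18 e⁻, Z=19, Cs⁺: 54 e⁻, Z=55. Ti⁴⁺ < Sc³⁺ (both 18 e⁻, Z=22>21); Sc³⁺ < Ca²⁺ (both 18 e⁻, Z=21>20); Ca²⁺ < K⁺ (both 18 e⁻, Z=20>19); K⁺ < Cs⁺ (same group, period 4 vs 6).
The complete sequence is Ti⁴⁺ < Sc³⁺ < Ca²⁺ < K⁺ < Cs⁺. Ca²⁺ sits at position 3.

3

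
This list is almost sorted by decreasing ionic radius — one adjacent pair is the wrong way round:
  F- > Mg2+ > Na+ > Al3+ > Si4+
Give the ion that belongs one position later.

The pair Mg2+, Na+ is the wrong way round — they are isoelectronic (10 e⁻) and Mg has more protons than Na (12 vs 11), making Mg2+ smaller. All other adjacent pairs agree with periodic trends, so Mg2+ is the misplaced ion.

Mg2+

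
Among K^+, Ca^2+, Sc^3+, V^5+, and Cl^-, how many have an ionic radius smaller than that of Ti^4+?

1

Isoelectronic series (18 e⁻ each). Size is set by nuclear charge: more protons means a smaller ion. V^5+ (Z=23), Ti^4+ (Z=22), Sc^3+ (Z=21), Ca^2+ (Z=20), K^+ (Z=19), Cl^- (Z=17).
Placing each against Ti^4+: smaller — V^5+; larger — Sc^3+, Ca^2+, K^+, Cl^-. Count: 1.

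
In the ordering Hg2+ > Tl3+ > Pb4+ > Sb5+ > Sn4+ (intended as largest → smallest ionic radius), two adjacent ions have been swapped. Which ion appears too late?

Sn4+

Check each adjacent pair. Sb5+ and Sn4+ are reversed: they are isoelectronic (46 e⁻) and Sb has more protons than Sn (51 vs 50), making Sb5+ smaller. No other neighbouring pair contradicts the periodic trends, so Sn4+ is the ion listed too late.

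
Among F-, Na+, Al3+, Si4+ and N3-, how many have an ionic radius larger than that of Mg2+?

3

All of these have 10 electrons (isoelectronic). With the same electron cloud, the ion with the most protons pulls it in tightest. Nuclear charges: Si4+ (Z=14), Al3+ (Z=13), Mg2+ (Z=12), Na+ (Z=11), F- (Z=9), N3- (Z=7). Highest Z is smallest.
Relative to Mg2+, the ions that are larger are Na+, F-, N3-. That's 3.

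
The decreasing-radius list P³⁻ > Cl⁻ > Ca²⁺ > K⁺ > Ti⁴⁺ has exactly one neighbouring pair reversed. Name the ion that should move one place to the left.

K⁺

Check each adjacent pair. Ca²⁺ and K⁺ are reversed: Ca²⁺ and K⁺ share 18 electrons; the higher nuclear charge on Ca (Z=20) contracts it more, so Ca²⁺ < K⁺. No other neighbouring pair contradicts the periodic trends, so K⁺ is the ion listed too late.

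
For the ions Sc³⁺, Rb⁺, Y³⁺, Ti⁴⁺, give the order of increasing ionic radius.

Ti⁴⁺ < Sc³⁺ < Y³⁺ < Rb⁺

Ti⁴⁺ has 18 e⁻ (Z=22), Sc³⁺ has 18 e⁻ (Z=21), Y³⁺ has 36 e⁻ (Z=39), Rb⁺ has 36 e⁻ (Z=37). Ti⁴⁺ < Sc³⁺ (both 18 e⁻, Z=22>21); Sc³⁺ < Y³⁺ (same group, 1 shell fewer); Y³⁺ < Rb⁺ (both 36 e⁻, Z=39>37).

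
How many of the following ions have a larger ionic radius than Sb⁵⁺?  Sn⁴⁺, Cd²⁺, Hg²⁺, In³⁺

4

Work out protons and electrons: Sb⁵⁺: 46 e⁻, Z=51, Sn⁴⁺: 46 e⁻, Z=50, In³⁺: 46 e⁻, Z=49, Cd²⁺: 46 e⁻, Z=48, Hg²⁺: 78 e⁻, Z=80. Sb⁵⁺ < Sn⁴⁺ (isoelectronic, higher Z=51 is smaller); Sn⁴⁺ < In³⁺ (both 46 e⁻, Z=50>49); In³⁺ < Cd²⁺ (both 46 e⁻, Z=49>48); Cd²⁺ < Hg²⁺ (same group, 1 shell fewer).
Placing each against Sb⁵⁺: smaller — none; larger — Sn⁴⁺, In³⁺, Cd²⁺, Hg²⁺. Count: 4.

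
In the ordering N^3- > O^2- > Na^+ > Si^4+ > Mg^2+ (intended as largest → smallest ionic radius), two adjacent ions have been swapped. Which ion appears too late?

Check each adjacent pair. Si^4+ and Mg^2+ are reversed: Si^4+ and Mg^2+ share 10 electrons; the higher nuclear charge on Si (Z=14) contracts it more, so Si^4+ < Mg^2+. No other neighbouring pair contradicts the periodic trends, so Mg^2+ is the ion listed too late.

Mg^2+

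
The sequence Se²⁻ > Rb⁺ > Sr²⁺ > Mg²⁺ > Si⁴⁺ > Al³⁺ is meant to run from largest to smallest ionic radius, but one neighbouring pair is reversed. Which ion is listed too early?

Si⁴⁺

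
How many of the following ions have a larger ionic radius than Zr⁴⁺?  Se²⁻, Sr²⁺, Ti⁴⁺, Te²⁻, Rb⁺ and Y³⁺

5

Electron counts and nuclear charges: Ti⁴⁺ (Z=22, 18 e⁻), Zr⁴⁺ (Z=40, 36 e⁻), Y³⁺ (Z=39, 36 e⁻), Sr²⁺ (Z=38, 36 e⁻), Rb⁺ (Z=37, 36 e⁻), Se²⁻ (Z=34, 36 e⁻), Te²⁻ (Z=52, 54 e⁻). Ti⁴⁺ < Zr⁴⁺ (same group, period 4 vs 5); Zr⁴⁺ < Y³⁺ (isoelectronic, higher Z=40 is smaller); Y³⁺ < Sr²⁺ (both 36 e⁻, Z=39>38); Sr²⁺ < Rb⁺ (isoelectronic, higher Z=38 is smaller); Rb⁺ < Se²⁻ (both 36 e⁻, Z=37>34); Se²⁻ < Te²⁻ (same group, period 4 vs 5).
Ordering all of them (including Zr⁴⁺) by radius gives Ti⁴⁺ < Zr⁴⁺ < Y³⁺ < Sr²⁺ < Rb⁺ < Se²⁻ < Te²⁻. So 5 are larger.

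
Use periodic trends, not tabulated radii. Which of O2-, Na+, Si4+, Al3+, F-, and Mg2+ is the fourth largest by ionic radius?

Mg2+

Isoelectronic series (10 e⁻ each). Size is set by nuclear charge: more protons means a smaller ion. Si4+ (Z=14), Al3+ (Z=13), Mg2+ (Z=12), Na+ (Z=11), F- (Z=9), O2- (Z=8).
Full ascending order: Si4+ < Al3+ < Mg2+ < Na+ < F- < O2-. Counting from the largest, position 4 is Mg2+.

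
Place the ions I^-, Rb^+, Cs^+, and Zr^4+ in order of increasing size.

First list Z and electron count for each: Zr^4+: 36 e⁻, Z=40, Rb^+: 36 e⁻, Z=37, Cs^+: 54 e⁻, Z=55, I^-: 54 e⁻, Z=53. Zr^4+ < Rb^+ (both 36 e⁻, Z=40>37); Rb^+ < Cs^+ (same group, period 5 vs 6); Cs^+ < I^- (both 54 e⁻, Z=55>53).

Zr^4+ < Rb^+ < Cs^+ < I^-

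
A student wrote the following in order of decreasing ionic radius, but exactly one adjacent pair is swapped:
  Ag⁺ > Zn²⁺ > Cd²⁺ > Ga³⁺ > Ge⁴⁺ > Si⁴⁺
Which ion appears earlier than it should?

Zn²⁺

Scanning neighbour by neighbour, only Zn²⁺/Cd²⁺ violates a trend: same group and charge — period 4 sits above period 5, so Zn²⁺ is smaller. That makes Zn²⁺ the one sitting a position early relative to where it belongs.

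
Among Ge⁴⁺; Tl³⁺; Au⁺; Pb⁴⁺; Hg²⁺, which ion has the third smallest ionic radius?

Tl³⁺

Work out protons and electrons: Ge⁴⁺ has 28 e⁻ (Z=32), Pb⁴⁺ has 78 e⁻ (Z=82), Tl³⁺ has 78 e⁻ (Z=81), Hg²⁺ has 78 e⁻ (Z=80), Au⁺ has 78 e⁻ (Z=79). Ge⁴⁺ < Pb⁴⁺ (same group, period 4 vs 6); Pb⁴⁺ < Tl³⁺ (both 78 e⁻, Z=82>81); Tl³⁺ < Hg²⁺ (both 78 e⁻, Z=81>80); Hg²⁺ < Au⁺ (both 78 e⁻, Z=80>79).
Ordering: Ge⁴⁺ < Pb⁴⁺ < Tl³⁺ < Hg²⁺ < Au⁺. The third smallest is Tl³⁺.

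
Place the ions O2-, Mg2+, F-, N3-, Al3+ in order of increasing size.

These species are isoelectronic with 10 electrons. The only difference is the number of protons: Al3+ (Z=13), Mg2+ (Z=12), F- (Z=9), O2- (Z=8), N3- (Z=7). The strongest nuclear pull (Al3+) gives the smallest ion.

Al3+ < Mg2+ < F- < O2- < N3-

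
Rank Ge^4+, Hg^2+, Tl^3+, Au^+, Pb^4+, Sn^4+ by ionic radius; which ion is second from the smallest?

Ge^4+ has 28 e⁻ (Z=32), Sn^4+ has 46 e⁻ (Z=50), Pb^4+ has 78 e⁻ (Z=82), Tl^3+ has 78 e⁻ (Z=81), Hg^2+ has 78 e⁻ (Z=80), Au^+ has 78 e⁻ (Z=79). Ge^4+ < Sn^4+ (same group, period 4 vs 5); Sn^4+ < Pb^4+ (same group, period 5 vs 6); Pb^4+ < Tl^3+ (both 78 e⁻, Z=82>81); Tl^3+ < Hg^2+ (both 78 e⁻, Z=81>80); Hg^2+ < Au^+ (both 78 e⁻, Z=80>79).
That gives Ge^4+ < Sn^4+ < Pb^4+ < Tl^3+ < Hg^2+ < Au^+. From the smallest end, number 2 is Sn^4+.

Sn^4+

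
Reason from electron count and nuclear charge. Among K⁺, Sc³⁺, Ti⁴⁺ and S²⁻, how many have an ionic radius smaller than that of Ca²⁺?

2

All of these have 18 electrons (isoelectronic). With the same electron cloud, the ion with the most protons pulls it in tightest. Nuclear charges: Ti⁴⁺ (Z=22), Sc³⁺ (Z=21), Ca²⁺ (Z=20), K⁺ (Z=19), S²⁻ (Z=16). Highest Z is smallest.
Relative to Ca²⁺, the ions that are smaller are Ti⁴⁺, Sc³⁺. Count: 2.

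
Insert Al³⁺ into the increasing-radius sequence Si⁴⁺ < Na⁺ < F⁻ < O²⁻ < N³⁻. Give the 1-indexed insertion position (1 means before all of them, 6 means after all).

Isoelectronic series (10 e⁻ each). Size is set by nuclear charge: more protons means a smaller ion. Si⁴⁺ (Z=14), Al³⁺ (Z=13), Na⁺ (Z=11), F⁻ (Z=9), O²⁻ (Z=8), N³⁻ (Z=7).
Merged order: Si⁴⁺ < Al³⁺ < Na⁺ < F⁻ < O²⁻ < N³⁻ — Al³⁺ is number 2.

2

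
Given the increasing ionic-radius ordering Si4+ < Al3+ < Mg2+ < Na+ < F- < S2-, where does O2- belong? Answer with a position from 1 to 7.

Si4+ (Z=14, 10 e⁻), Al3+ (Z=13, 10 e⁻), Mg2+ (Z=12, 10 e⁻), Na+ (Z=11, 10 e⁻), F- (Z=9, 10 e⁻), O2- (Z=8, 10 e⁻), S2- (Z=16, 18 e⁻). Si4+ < Al3+ (isoelectronic, higher Z=14 is smaller); Al3+ < Mg2+ (isoelectronic, higher Z=13 is smaller); Mg2+ < Na+ (isoelectronic, higher Z=12 is smaller); Na+ < F- (isoelectronic, higher Z=11 is smaller); F- < O2- (isoelectronic, higher Z=9 is smaller); O2- < S2- (same group, period 2 vs 3).
The complete sequence is Si4+ < Al3+ < Mg2+ < Na+ < F- < O2- < S2-. O2- sits at position 6.

6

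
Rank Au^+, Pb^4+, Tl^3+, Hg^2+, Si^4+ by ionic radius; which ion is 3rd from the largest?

First list Z and electron count for each: Si^4+: 10 e⁻, Z=14, Pb^4+: 78 e⁻, Z=82, Tl^3+: 78 e⁻, Z=81, Hg^2+: 78 e⁻, Z=80, Au^+: 78 e⁻, Z=79. Si^4+ < Pb^4+ (same group, 3 shells fewer); Pb^4+ < Tl^3+ (isoelectronic, higher Z=82 is smaller); Tl^3+ < Hg^2+ (both 78 e⁻, Z=81>80); Hg^2+ < Au^+ (both 78 e⁻, Z=80>79).
That gives Si^4+ < Pb^4+ < Tl^3+ < Hg^2+ < Au^+. From the largest end, number 3 is Tl^3+.

Tl^3+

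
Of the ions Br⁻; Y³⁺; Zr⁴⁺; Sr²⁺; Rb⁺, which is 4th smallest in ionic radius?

Rb⁺

These species are isoelectronic with 36 electrons. The only difference is the number of protons: Zr⁴⁺ (Z=40), Y³⁺ (Z=39), Sr²⁺ (Z=38), Rb⁺ (Z=37), Br⁻ (Z=35). The strongest nuclear pull (Zr⁴⁺) gives the smallest ion.
Full ascending order: Zr⁴⁺ < Y³⁺ < Sr²⁺ < Rb⁺ < Br⁻. Counting from the smallest, position 4 is Rb⁺.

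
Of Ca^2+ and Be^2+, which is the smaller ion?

Same group, same charge. Going down the group adds an extra shell of electrons, so the ion gets larger: Be^2+ is highest in the group and smallest.

Be^2+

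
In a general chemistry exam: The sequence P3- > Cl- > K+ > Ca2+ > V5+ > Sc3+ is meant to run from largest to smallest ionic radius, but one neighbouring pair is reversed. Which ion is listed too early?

Scanning neighbour by neighbour, only V5+/Sc3+ violates a trend: both have 18 electrons but Z(V)=23 > Z(Sc)=21, so V5+ should be the smaller of the two. That makes V5+ the one sitting a position early relative to where it belongs.

V5+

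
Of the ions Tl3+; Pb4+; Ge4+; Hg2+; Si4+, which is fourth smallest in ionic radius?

Tl3+

Electron counts and nuclear charges: Si4+ (Z=14, 10 e⁻), Ge4+ (Z=32, 28 e⁻), Pb4+ (Z=82, 78 e⁻), Tl3+ (Z=81, 78 e⁻), Hg2+ (Z=80, 78 e⁻). Si4+ < Ge4+ (same group, period 3 vs 4); Ge4+ < Pb4+ (same group, period 4 vs 6); Pb4+ < Tl3+ (isoelectronic, higher Z=82 is smaller); Tl3+ < Hg2+ (isoelectronic, higher Z=81 is smaller).
That gives Si4+ < Ge4+ < Pb4+ < Tl3+ < Hg2+. From the smallest end, number 4 is Tl3+.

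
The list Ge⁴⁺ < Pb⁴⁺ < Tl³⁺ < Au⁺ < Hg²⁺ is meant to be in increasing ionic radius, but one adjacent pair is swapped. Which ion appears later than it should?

Compare adjacent ions: Hg²⁺ and Au⁺ share 78 electrons; the higher nuclear charge on Hg (Z=80) contracts it more, so Hg²⁺ < Au⁺ — yet in this increasing list Au⁺ sits before Hg²⁺. Nothing else is reversed, so Hg²⁺ should move one place to the left.

Hg²⁺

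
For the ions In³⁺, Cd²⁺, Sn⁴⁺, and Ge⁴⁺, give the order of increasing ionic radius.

Ge⁴⁺: 28 e⁻, Z=32, Sn⁴⁺: 46 e⁻, Z=50, In³⁺: 46 e⁻, Z=49, Cd²⁺: 46 e⁻, Z=48. Ge⁴⁺ < Sn⁴⁺ (same group, 1 shell fewer); Sn⁴⁺ < In³⁺ (both 46 e⁻, Z=50>49); In³⁺ < Cd²⁺ (both 46 e⁻, Z=49>48).

Ge⁴⁺ < Sn⁴⁺ < In³⁺ < Cd²⁺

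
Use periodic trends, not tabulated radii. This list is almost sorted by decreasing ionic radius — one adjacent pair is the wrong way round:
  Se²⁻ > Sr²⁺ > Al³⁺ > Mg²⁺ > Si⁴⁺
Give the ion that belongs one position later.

Al³⁺

Compare adjacent ions: Al³⁺ and Mg²⁺ share 10 electrons; the higher nuclear charge on Al (Z=13) contracts it more, so Al³⁺ < Mg²⁺ — yet in this decreasing list Al³⁺ sits before Mg²⁺. Nothing else is reversed, so Al³⁺ should move one place to the right.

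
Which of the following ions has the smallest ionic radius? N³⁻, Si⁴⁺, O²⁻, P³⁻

First list Z and electron count for each: Si⁴⁺ has 10 e⁻ (Z=14), O²⁻ has 10 e⁻ (Z=8), N³⁻ has 10 e⁻ (Z=7), P³⁻ has 18 e⁻ (Z=15). Si⁴⁺ < O²⁻ (both 10 e⁻, Z=14>8); O²⁻ < N³⁻ (isoelectronic, higher Z=8 is smaller); N³⁻ < P³⁻ (same group, period 2 vs 3).

Si⁴⁺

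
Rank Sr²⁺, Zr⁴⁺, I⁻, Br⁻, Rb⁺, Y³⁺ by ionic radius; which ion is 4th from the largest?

Work out protons and electrons: Zr⁴⁺ has 36 e⁻ (Z=40), Y³⁺ has 36 e⁻ (Z=39), Sr²⁺ has 36 e⁻ (Z=38), Rb⁺ has 36 e⁻ (Z=37), Br⁻ has 36 e⁻ (Z=35), I⁻ has 54 e⁻ (Z=53). Zr⁴⁺ < Y³⁺ (both 36 e⁻, Z=40>39); Y³⁺ < Sr²⁺ (isoelectronic, higher Z=39 is smaller); Sr²⁺ < Rb⁺ (both 36 e⁻, Z=38>37); Rb⁺ < Br⁻ (isoelectronic, higher Z=37 is smaller); Br⁻ < I⁻ (same group, 1 shell fewer).
Ordering: Zr⁴⁺ < Y³⁺ < Sr²⁺ < Rb⁺ < Br⁻ < I⁻. The 4th largest is Sr²⁺.

Sr²⁺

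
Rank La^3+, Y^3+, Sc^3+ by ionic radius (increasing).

Same group, same charge. Going down the group adds an extra shell of electrons, so the ion gets larger: Sc^3+ is highest in the group and smallest.

Sc^3+ < Y^3+ < La^3+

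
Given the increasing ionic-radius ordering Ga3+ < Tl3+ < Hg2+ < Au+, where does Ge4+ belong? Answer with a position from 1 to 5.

Ge4+: 28 e⁻, Z=32, Ga3+: 28 e⁻, Z=31, Tl3+: 78 e⁻, Z=81, Hg2+: 78 e⁻, Z=80, Au+: 78 e⁻, Z=79. Ge4+ < Ga3+ (isoelectronic, higher Z=32 is smaller); Ga3+ < Tl3+ (same group, 2 shells fewer); Tl3+ < Hg2+ (both 78 e⁻, Z=81>80); Hg2+ < Au+ (both 78 e⁻, Z=80>79).
With Ge4+ included the full order is Ge4+ < Ga3+ < Tl3+ < Hg2+ < Au+, so it takes position 1.

1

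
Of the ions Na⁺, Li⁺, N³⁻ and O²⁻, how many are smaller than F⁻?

Tabulating Z and e⁻: Li⁺: 2 e⁻, Z=3, Na⁺: 10 e⁻, Z=11, F⁻: 10 e⁻, Z=9, O²⁻: 10 e⁻, Z=8, N³⁻: 10 e⁻, Z=7. Li⁺ < Na⁺ (same group, period 2 vs 3); Na⁺ < F⁻ (isoelectronic, higher Z=11 is smaller); F⁻ < O²⁻ (both 10 e⁻, Z=9>8); O²⁻ < N³⁻ (both 10 e⁻, Z=8>7).
Placing each against F⁻: smaller — Li⁺, Na⁺; larger — O²⁻, N³⁻. So 2 are smaller.

2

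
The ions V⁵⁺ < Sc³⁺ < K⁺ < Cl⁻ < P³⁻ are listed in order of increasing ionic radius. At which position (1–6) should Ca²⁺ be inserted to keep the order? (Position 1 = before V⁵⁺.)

3

Each ion has 18 electrons. The ranking follows nuclear charge in reverse — greater Z gives a smaller radius. V⁵⁺ (Z=23), Sc³⁺ (Z=21), Ca²⁺ (Z=20), K⁺ (Z=19), Cl⁻ (Z=17), P³⁻ (Z=15).
The complete sequence is V⁵⁺ < Sc³⁺ < Ca²⁺ < K⁺ < Cl⁻ < P³⁻. Ca²⁺ sits at position 3.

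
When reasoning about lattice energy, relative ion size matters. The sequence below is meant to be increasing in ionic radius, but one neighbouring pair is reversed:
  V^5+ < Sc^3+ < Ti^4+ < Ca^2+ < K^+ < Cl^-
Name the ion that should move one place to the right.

Sc^3+

The pair Sc^3+, Ti^4+ is the wrong way round — they are isoelectronic (18 e⁻) and Ti has more protons than Sc (22 vs 21), making Ti^4+ smaller. All other adjacent pairs agree with periodic trends, so Sc^3+ is the misplaced ion.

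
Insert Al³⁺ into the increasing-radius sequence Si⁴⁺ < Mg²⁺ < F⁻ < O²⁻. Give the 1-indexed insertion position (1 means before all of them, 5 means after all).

2

Each ion has 10 electrons. The ranking follows nuclear charge in reverse — greater Z gives a smaller radius. Si⁴⁺ (Z=14), Al³⁺ (Z=13), Mg²⁺ (Z=12), F⁻ (Z=9), O²⁻ (Z=8).
The complete sequence is Si⁴⁺ < Al³⁺ < Mg²⁺ < F⁻ < O²⁻. Al³⁺ sits at position 2.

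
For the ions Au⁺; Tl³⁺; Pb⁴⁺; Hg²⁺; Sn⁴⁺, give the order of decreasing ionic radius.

Au⁺ > Hg²⁺ > Tl³⁺ > Pb⁴⁺ > Sn⁴⁺

Tabulating Z and e⁻: Sn⁴⁺ (Z=50, 46 e⁻), Pb⁴⁺ (Z=82, 78 e⁻), Tl³⁺ (Z=81, 78 e⁻), Hg²⁺ (Z=80, 78 e⁻), Au⁺ (Z=79, 78 e⁻). Sn⁴⁺ < Pb⁴⁺ (same group, 1 shell fewer); Pb⁴⁺ < Tl³⁺ (isoelectronic, higher Z=82 is smaller); Tl³⁺ < Hg²⁺ (both 78 e⁻, Z=81>80); Hg²⁺ < Au⁺ (isoelectronic, higher Z=80 is smaller).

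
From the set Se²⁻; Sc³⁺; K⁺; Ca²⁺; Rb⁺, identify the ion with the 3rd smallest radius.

First list Z and electron count for each: Sc³⁺ (Z=21, 18 e⁻), Ca²⁺ (Z=20, 18 e⁻), K⁺ (Z=19, 18 e⁻), Rb⁺ (Z=37, 36 e⁻), Se²⁻ (Z=34, 36 e⁻). Sc³⁺ < Ca²⁺ (isoelectronic, higher Z=21 is smaller); Ca²⁺ < K⁺ (isoelectronic, higher Z=20 is smaller); K⁺ < Rb⁺ (same group, 1 shell fewer); Rb⁺ < Se²⁻ (both 36 e⁻, Z=37>34).
Ordering: Sc³⁺ < Ca²⁺ < K⁺ < Rb⁺ < Se²⁻. The 3rd smallest is K⁺.

K⁺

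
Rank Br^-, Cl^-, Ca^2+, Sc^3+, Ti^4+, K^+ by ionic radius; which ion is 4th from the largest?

Ca^2+

First list Z and electron count for each: Ti^4+ (Z=22, 18 e⁻), Sc^3+ (Z=21, 18 e⁻), Ca^2+ (Z=20, 18 e⁻), K^+ (Z=19, 18 e⁻), Cl^- (Z=17, 18 e⁻), Br^- (Z=35, 36 e⁻). Ti^4+ < Sc^3+ (isoelectronic, higher Z=22 is smaller); Sc^3+ < Ca^2+ (isoelectronic, higher Z=21 is smaller); Ca^2+ < K^+ (isoelectronic, higher Z=20 is smaller); K^+ < Cl^- (both 18 e⁻, Z=19>17); Cl^- < Br^- (same group, 1 shell fewer).
That gives Ti^4+ < Sc^3+ < Ca^2+ < K^+ < Cl^- < Br^-. From the largest end, number 4 is Ca^2+.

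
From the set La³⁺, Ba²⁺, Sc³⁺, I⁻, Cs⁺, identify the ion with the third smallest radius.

Electron counts and nuclear charges: Sc³⁺: 18 e⁻, Z=21, La³⁺: 54 e⁻, Z=57, Ba²⁺: 54 e⁻, Z=56, Cs⁺: 54 e⁻, Z=55, I⁻: 54 e⁻, Z=53. Sc³⁺ < La³⁺ (same group, period 4 vs 6); La³⁺ < Ba²⁺ (isoelectronic, higher Z=57 is smaller); Ba²⁺ < Cs⁺ (both 54 e⁻, Z=56>55); Cs⁺ < I⁻ (both 54 e⁻, Z=55>53).
Ordering: Sc³⁺ < La³⁺ < Ba²⁺ < Cs⁺ < I⁻. The third smallest is Ba²⁺.

Ba²⁺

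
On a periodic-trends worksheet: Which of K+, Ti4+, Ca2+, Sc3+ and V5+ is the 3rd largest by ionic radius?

Sc3+

These species are isoelectronic with 18 electrons. The only difference is the number of protons: V5+ (Z=23), Ti4+ (Z=22), Sc3+ (Z=21), Ca2+ (Z=20), K+ (Z=19). The strongest nuclear pull (V5+) gives the smallest ion.
That gives V5+ < Ti4+ < Sc3+ < Ca2+ < K+. From the largest end, number 3 is Sc3+.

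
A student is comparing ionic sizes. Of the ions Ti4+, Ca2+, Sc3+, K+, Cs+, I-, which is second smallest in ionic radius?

Sc3+

Work out protons and electrons: Ti4+ (Z=22, 18 e⁻), Sc3+ (Z=21, 18 e⁻), Ca2+ (Z=20, 18 e⁻), K+ (Z=19, 18 e⁻), Cs+ (Z=55, 54 e⁻), I- (Z=53, 54 e⁻). Ti4+ < Sc3+ (isoelectronic, higher Z=22 is smaller); Sc3+ < Ca2+ (both 18 e⁻, Z=21>20); Ca2+ < K+ (isoelectronic, higher Z=20 is smaller); K+ < Cs+ (same group, period 4 vs 6); Cs+ < I- (isoelectronic, higher Z=55 is smaller).
Full ascending order: Ti4+ < Sc3+ < Ca2+ < K+ < Cs+ < I-. Counting from the smallest, position 2 is Sc3+.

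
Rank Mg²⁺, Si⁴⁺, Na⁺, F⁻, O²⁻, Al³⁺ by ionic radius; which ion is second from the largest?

Isoelectronic series (10 e⁻ each). Size is set by nuclear charge: more protons means a smaller ion. Si⁴⁺ (Z=14), Al³⁺ (Z=13), Mg²⁺ (Z=12), Na⁺ (Z=11), F⁻ (Z=9), O²⁻ (Z=8).
So the order is Si⁴⁺ < Al³⁺ < Mg²⁺ < Na⁺ < F⁻ < O²⁻; the 2nd-largest ion is F⁻.

F⁻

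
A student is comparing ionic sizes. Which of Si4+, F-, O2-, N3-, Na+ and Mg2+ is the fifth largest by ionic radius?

Mg2+

All of these have 10 electrons (isoelectronic). With the same electron cloud, the ion with the most protons pulls it in tightest. Nuclear charges: Si4+ (Z=14), Mg2+ (Z=12), Na+ (Z=11), F- (Z=9), O2- (Z=8), N3- (Z=7). Highest Z is smallest.
Ordering: Si4+ < Mg2+ < Na+ < F- < O2- < N3-. The fifth largest is Mg2+.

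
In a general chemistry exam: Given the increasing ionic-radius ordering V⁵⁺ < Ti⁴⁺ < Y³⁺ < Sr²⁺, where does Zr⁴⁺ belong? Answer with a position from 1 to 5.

Tabulating Z and e⁻: V⁵⁺: 18 e⁻, Z=23, Ti⁴⁺: 18 e⁻, Z=22, Zr⁴⁺: 36 e⁻, Z=40, Y³⁺: 36 e⁻, Z=39, Sr²⁺: 36 e⁻, Z=38. V⁵⁺ < Ti⁴⁺ (isoelectronic, higher Z=23 is smaller); Ti⁴⁺ < Zr⁴⁺ (same group, 1 shell fewer); Zr⁴⁺ < Y³⁺ (isoelectronic, higher Z=40 is smaller); Y³⁺ < Sr²⁺ (both 36 e⁻, Z=39>38).
The complete sequence is V⁵⁺ < Ti⁴⁺ < Zr⁴⁺ < Y³⁺ < Sr²⁺. Zr⁴⁺ sits at position 3.

3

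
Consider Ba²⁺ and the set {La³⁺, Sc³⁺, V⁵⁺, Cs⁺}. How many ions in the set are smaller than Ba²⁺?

Tabulating Z and e⁻: V⁵⁺ has 18 e⁻ (Z=23), Sc³⁺ has 18 e⁻ (Z=21), La³⁺ has 54 e⁻ (Z=57), Ba²⁺ has 54 e⁻ (Z=56), Cs⁺ has 54 e⁻ (Z=55). V⁵⁺ < Sc³⁺ (isoelectronic, higher Z=23 is smaller); Sc³⁺ < La³⁺ (same group, 2 shells fewer); La³⁺ < Ba²⁺ (both 54 e⁻, Z=57>56); Ba²⁺ < Cs⁺ (isoelectronic, higher Z=56 is smaller).
Relative to Ba²⁺, the ions that are smaller are V⁵⁺, Sc³⁺, La³⁺. Count: 3.

3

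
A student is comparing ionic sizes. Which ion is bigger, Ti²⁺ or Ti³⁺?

These are all Ti ions. Removing more electrons (higher positive charge) pulls the remaining electrons in closer, so Ti³⁺ is smallest and Ti²⁺ is largest.

Ti²⁺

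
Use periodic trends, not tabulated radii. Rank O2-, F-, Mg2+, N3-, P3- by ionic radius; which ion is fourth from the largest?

F-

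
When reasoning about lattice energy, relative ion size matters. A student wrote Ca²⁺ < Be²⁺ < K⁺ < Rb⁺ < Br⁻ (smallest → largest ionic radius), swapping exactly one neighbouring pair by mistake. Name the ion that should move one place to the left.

Check each adjacent pair. Ca²⁺ and Be²⁺ are reversed: both in group 2 with the same charge; Be²⁺ (period 2) has the smaller radius. No other neighbouring pair contradicts the periodic trends, so Be²⁺ is the ion listed too late.

Be²⁺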